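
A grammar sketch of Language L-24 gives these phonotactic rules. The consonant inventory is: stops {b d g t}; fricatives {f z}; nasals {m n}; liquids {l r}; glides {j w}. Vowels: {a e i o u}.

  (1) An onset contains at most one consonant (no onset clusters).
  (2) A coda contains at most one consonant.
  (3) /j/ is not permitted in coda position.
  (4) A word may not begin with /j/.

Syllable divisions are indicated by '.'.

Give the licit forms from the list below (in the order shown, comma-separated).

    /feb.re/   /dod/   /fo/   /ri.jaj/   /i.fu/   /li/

/feb.re/ — σ1 onset /f/, coda /b/ ok; σ2 onset /r/, coda /∅/ ok → licit
/dod/ — σ1 onset /d/, coda /d/ ok → licit
/fo/ — σ1 onset /f/, coda /∅/ ok → licit
/ri.jaj/ — violates constraint 3: syllable 2 coda contains /j/ → illicit
/i.fu/ — σ1 onset /∅/, coda /∅/ ok; σ2 onset /f/, coda /∅/ ok → licit
/li/ — σ1 onset /l/, coda /∅/ ok → licit

/feb.re/, /dod/, /fo/, /i.fu/, /li/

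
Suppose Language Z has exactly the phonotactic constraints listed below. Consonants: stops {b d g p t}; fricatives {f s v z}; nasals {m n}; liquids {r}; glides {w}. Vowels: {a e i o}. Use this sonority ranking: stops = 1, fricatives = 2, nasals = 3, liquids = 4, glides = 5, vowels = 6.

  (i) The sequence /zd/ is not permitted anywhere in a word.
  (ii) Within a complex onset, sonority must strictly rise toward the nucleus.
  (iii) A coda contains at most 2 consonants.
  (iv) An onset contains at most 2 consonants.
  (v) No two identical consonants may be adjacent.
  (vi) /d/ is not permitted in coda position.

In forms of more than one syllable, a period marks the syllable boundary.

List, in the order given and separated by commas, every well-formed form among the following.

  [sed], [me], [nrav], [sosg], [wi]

[sed] — violates constraint (vi): syllable 1 coda contains /d/ → ill-formed
[me] — σ1 onset /m/, coda /∅/ ok → well-formed
[nrav] — σ1 onset /nr/ (3→4 rises), coda /v/ ok → well-formed
[sosg] — σ1 onset /s/, coda /sg/ (2C) ok → well-formed
[wi] — σ1 onset /w/, coda /∅/ ok → well-formed

[me], [nrav], [sosg], [wi]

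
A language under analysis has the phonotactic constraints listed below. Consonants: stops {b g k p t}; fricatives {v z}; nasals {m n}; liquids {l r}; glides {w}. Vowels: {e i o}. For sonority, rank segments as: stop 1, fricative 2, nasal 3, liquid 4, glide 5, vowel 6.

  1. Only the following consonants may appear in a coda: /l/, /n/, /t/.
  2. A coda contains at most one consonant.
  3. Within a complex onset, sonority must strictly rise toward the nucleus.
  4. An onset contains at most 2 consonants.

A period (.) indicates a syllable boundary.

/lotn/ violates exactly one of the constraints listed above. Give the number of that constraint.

/lotn/: syllable 1 coda /tn/ has 2 consonants (> 1).
This is a violation of constraint 2: "A coda contains at most one consonant."
The remaining constraints (1, 3, 4) are satisfied.

2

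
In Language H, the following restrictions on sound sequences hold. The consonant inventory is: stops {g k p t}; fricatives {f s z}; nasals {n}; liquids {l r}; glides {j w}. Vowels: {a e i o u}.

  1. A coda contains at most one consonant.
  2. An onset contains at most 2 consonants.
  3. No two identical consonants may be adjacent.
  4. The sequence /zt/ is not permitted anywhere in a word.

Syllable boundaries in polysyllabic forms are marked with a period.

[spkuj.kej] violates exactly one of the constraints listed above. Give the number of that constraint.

[spkuj.kej]: syllable 1 onset /spk/ has 3 consonants (> 2).
This is a violation of constraint 2: "An onset contains at most 2 consonants."
The remaining constraints (1, 3, 4) are satisfied.

2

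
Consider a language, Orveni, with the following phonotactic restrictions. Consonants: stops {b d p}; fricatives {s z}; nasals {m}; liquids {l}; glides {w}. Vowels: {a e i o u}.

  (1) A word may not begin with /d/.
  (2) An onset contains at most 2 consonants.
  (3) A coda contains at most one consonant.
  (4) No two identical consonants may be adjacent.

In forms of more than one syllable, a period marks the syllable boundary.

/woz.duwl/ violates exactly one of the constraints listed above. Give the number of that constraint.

/woz.duwl/: syllable 2 coda /wl/ has 2 consonants (> 1).
This is a violation of constraint 3: "A coda contains at most one consonant."
The remaining constraints (1, 2, 4) are satisfied.

3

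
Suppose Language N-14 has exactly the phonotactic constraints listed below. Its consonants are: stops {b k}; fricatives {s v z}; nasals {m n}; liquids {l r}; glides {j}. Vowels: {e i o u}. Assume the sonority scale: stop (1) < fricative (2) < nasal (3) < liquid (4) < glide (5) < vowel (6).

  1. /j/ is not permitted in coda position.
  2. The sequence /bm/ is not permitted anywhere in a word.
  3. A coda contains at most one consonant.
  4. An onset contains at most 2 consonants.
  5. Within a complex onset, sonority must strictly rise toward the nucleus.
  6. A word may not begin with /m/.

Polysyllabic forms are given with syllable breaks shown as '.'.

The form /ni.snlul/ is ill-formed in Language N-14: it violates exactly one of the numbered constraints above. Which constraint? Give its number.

/ni.snlul/: syllable 2 onset /snl/ has 3 consonants (> 2).
This is a violation of constraint 4: "An onset contains at most 2 consonants."
The remaining constraints (1, 2, 3, 5, 6) are satisfied.

4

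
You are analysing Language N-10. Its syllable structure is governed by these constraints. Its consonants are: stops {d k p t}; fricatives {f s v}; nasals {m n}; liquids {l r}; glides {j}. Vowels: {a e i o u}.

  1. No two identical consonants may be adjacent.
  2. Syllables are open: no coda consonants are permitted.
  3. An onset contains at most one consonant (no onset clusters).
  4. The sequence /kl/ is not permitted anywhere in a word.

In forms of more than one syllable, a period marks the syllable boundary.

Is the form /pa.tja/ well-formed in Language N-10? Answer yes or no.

/pa.tja/ — violates constraint 3: syllable 2 onset /tj/ has 2 consonants (> 1) → ill-formed

no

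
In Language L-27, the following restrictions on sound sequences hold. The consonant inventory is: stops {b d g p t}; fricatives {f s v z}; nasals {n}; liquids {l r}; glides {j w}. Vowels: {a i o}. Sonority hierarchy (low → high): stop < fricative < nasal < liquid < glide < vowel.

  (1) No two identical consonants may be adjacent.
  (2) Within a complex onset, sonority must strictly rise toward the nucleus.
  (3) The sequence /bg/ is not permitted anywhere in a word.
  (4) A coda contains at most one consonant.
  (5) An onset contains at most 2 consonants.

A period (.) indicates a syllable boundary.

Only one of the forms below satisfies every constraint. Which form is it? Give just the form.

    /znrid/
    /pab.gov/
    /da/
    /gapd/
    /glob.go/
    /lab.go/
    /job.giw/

/da/

/znrid/ — violates constraint 5: syllable 1 onset /znr/ has 3 consonants (> 2) → not permitted
/pab.gov/ — violates constraint 3: contains banned sequence /bg/ → not permitted
/da/ — σ1 onset /d/, coda /∅/ ok → permitted
/gapd/ — violates constraint 4: syllable 1 coda /pd/ has 2 consonants (> 1) → not permitted
/glob.go/ — violates constraint 3: contains banned sequence /bg/ → not permitted
/lab.go/ — violates constraint 3: contains banned sequence /bg/ → not permitted
/job.giw/ — violates constraint 3: contains banned sequence /bg/ → not permitted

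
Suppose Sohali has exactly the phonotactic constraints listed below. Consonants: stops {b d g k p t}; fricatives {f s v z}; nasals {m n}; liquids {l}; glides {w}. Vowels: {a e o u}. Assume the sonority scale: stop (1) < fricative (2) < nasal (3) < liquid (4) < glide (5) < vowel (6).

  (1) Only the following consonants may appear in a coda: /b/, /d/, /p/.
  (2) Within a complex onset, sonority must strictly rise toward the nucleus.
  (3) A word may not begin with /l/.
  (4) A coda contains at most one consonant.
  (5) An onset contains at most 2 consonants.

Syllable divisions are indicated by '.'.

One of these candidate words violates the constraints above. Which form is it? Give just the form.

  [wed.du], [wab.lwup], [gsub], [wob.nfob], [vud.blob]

[wed.du] — σ1 onset /w/, coda /d/ ok; σ2 onset /d/, coda /∅/ ok → phonotactically legal
[wab.lwup] — σ1 onset /w/, coda /b/ ok; σ2 onset /lw/ (4→5 rises), coda /p/ ok → phonotactically legal
[gsub] — σ1 onset /gs/ (1→2 rises), coda /b/ ok → phonotactically legal
[wob.nfob] — violates constraint 2: syllable 2 onset /nf/: /n/ (nasal, 3) → /f/ (fricative, 2) does not rise → phonotactically illegal
[vud.blob] — σ1 onset /v/, coda /d/ ok; σ2 onset /bl/ (1→4 rises), coda /b/ ok → phonotactically legal

[wob.nfob]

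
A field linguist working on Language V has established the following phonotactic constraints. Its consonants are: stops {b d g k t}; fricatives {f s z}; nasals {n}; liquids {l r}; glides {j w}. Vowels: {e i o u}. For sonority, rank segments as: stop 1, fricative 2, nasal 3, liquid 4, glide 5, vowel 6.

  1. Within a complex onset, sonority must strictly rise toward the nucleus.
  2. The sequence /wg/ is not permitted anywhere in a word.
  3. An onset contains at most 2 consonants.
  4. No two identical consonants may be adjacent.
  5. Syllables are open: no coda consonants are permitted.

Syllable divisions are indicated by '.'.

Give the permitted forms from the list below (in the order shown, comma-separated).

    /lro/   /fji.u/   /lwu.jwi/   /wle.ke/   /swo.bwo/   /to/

/fji.u/, /swo.bwo/, /to/

/lro/ — violates constraint 1: syllable 1 onset /lr/: /l/ (liquid, 4) → /r/ (liquid, 4) does not rise → not permitted
/fji.u/ — σ1 onset /fj/ (2→5 rises), coda /∅/ ok; σ2 onset /∅/, coda /∅/ ok → permitted
/lwu.jwi/ — violates constraint 1: syllable 2 onset /jw/: /j/ (glide, 5) → /w/ (glide, 5) does not rise → not permitted
/wle.ke/ — violates constraint 1: syllable 1 onset /wl/: /w/ (glide, 5) → /l/ (liquid, 4) does not rise → not permitted
/swo.bwo/ — σ1 onset /sw/ (2→5 rises), coda /∅/ ok; σ2 onset /bw/ (1→5 rises), coda /∅/ ok → permitted
/to/ — σ1 onset /t/, coda /∅/ ok → permitted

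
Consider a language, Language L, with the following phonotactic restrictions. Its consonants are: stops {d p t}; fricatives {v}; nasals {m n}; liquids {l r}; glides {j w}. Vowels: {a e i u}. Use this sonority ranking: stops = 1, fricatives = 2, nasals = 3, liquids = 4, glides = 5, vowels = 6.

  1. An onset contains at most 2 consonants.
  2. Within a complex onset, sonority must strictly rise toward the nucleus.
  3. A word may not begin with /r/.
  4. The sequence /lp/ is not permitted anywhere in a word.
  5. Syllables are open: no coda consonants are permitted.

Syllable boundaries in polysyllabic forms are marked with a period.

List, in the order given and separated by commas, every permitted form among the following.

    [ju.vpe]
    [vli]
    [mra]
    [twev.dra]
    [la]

[ju.vpe] — violates constraint 2: syllable 2 onset /vp/: /v/ (fricative, 2) → /p/ (stop, 1) does not rise → not permitted
[vli] — σ1 onset /vl/ (2→4 rises), coda /∅/ ok → permitted
[mra] — σ1 onset /mr/ (3→4 rises), coda /∅/ ok → permitted
[twev.dra] — violates constraint 5: syllable 1 coda /v/ has 1 consonant (> 0) → not permitted
[la] — σ1 onset /l/, coda /∅/ ok → permitted

[vli], [mra], [la]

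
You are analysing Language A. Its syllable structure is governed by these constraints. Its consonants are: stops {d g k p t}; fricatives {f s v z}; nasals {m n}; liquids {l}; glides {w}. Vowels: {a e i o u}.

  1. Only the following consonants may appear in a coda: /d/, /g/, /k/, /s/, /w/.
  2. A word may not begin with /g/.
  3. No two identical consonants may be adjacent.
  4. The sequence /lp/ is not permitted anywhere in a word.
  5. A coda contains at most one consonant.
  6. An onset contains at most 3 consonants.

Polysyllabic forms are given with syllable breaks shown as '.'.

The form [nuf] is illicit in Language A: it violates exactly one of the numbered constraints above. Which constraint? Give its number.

1

[nuf]: syllable 1 coda contains /f/, which is not a licensed coda consonant.
This is a violation of constraint 1: "Only the following consonants may appear in a coda: /d/, /g/, /k/, /s/, /w/."
The remaining constraints (2, 3, 4, 5, 6) are satisfied.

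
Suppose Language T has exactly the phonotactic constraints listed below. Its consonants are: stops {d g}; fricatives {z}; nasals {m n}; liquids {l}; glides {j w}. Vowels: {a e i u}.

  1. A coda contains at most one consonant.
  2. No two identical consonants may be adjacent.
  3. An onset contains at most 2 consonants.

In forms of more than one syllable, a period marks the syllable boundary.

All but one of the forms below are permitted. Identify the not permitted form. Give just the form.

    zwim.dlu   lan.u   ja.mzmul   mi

zwim.dlu — σ1 onset /zw/ (2C), coda /m/ ok; σ2 onset /dl/ (2C), coda /∅/ ok → permitted
lan.u — σ1 onset /l/, coda /n/ ok; σ2 onset /∅/, coda /∅/ ok → permitted
ja.mzmul — violates constraint 3: syllable 2 onset /mzm/ has 3 consonants (> 2) → not permitted
mi — σ1 onset /m/, coda /∅/ ok → permitted

ja.mzmul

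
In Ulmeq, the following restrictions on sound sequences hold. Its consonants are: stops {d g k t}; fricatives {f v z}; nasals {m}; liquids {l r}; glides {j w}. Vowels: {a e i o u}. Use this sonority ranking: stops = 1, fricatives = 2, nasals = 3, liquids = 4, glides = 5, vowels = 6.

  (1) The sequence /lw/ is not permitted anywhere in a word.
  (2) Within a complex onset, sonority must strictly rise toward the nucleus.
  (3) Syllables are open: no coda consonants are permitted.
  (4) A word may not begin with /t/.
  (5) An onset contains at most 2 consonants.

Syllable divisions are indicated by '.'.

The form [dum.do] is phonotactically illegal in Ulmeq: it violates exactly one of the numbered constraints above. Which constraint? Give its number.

[dum.do]: syllable 1 coda /m/ has 1 consonant (> 0).
This is a violation of constraint 3: "Syllables are open: no coda consonants are permitted."
The remaining constraints (1, 2, 4, 5) are satisfied.

3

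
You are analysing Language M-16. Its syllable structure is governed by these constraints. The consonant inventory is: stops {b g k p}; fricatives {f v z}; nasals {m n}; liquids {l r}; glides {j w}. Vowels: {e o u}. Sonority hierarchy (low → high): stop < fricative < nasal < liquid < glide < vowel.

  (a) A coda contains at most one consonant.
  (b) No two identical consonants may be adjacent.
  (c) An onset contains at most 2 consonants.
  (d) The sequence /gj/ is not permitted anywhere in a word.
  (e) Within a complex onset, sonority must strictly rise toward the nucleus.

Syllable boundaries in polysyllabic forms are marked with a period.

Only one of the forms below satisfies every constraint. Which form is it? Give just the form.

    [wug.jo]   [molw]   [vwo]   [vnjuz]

[vwo]

[wug.jo] — violates constraint (d): contains banned sequence /gj/ → phonotactically illegal
[molw] — violates constraint (a): syllable 1 coda /lw/ has 2 consonants (> 1) → phonotactically illegal
[vwo] — σ1 onset /vw/ (2→5 rises), coda /∅/ ok → phonotactically legal
[vnjuz] — violates constraint (c): syllable 1 onset /vnj/ has 3 consonants (> 2) → phonotactically illegal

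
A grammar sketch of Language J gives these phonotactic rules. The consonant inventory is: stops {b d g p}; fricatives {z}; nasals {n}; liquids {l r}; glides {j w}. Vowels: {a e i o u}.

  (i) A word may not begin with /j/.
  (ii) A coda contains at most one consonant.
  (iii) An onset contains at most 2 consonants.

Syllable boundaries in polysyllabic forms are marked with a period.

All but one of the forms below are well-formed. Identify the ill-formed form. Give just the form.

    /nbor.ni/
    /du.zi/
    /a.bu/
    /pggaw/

/nbor.ni/ — σ1 onset /nb/ (2C), coda /r/ ok; σ2 onset /n/, coda /∅/ ok → well-formed
/du.zi/ — σ1 onset /d/, coda /∅/ ok; σ2 onset /z/, coda /∅/ ok → well-formed
/a.bu/ — σ1 onset /∅/, coda /∅/ ok; σ2 onset /b/, coda /∅/ ok → well-formed
/pggaw/ — violates constraint (iii): syllable 1 onset /pgg/ has 3 consonants (> 2) → ill-formed

/pggaw/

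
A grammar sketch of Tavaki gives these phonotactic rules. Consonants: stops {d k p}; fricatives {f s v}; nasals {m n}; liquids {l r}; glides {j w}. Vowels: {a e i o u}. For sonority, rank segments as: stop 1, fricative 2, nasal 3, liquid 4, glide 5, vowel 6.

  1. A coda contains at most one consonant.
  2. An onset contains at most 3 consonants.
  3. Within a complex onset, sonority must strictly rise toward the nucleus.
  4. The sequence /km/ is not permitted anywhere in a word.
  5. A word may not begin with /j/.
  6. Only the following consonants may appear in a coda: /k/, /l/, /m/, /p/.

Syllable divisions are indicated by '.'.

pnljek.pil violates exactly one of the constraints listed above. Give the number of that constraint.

pnljek.pil: syllable 1 onset /pnlj/ has 4 consonants (> 3).
This is a violation of constraint 2: "An onset contains at most 3 consonants."
The remaining constraints (1, 3, 4, 5, 6) are satisfied.

2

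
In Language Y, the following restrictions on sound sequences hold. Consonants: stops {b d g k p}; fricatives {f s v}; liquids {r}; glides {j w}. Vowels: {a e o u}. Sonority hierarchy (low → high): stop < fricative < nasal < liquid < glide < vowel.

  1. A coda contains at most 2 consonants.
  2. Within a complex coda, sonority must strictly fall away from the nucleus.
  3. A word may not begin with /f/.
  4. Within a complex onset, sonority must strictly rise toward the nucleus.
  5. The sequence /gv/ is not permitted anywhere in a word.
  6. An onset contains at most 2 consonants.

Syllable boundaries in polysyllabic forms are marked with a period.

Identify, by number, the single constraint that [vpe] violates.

[vpe]: syllable 1 onset /vp/: /v/ (fricative, 2) → /p/ (stop, 1) does not rise.
This is a violation of constraint 4: "Within a complex onset, sonority must strictly rise toward the nucleus."
The remaining constraints (1, 2, 3, 5, 6) are satisfied.

4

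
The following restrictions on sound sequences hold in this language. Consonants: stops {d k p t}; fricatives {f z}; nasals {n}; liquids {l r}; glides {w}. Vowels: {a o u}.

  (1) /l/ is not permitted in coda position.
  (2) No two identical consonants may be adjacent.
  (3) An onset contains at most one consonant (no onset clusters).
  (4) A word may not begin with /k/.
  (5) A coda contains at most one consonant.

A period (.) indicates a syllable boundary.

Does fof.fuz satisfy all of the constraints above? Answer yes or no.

no

fof.fuz — violates constraint 2: adjacent identical consonants /ff/ → ill-formed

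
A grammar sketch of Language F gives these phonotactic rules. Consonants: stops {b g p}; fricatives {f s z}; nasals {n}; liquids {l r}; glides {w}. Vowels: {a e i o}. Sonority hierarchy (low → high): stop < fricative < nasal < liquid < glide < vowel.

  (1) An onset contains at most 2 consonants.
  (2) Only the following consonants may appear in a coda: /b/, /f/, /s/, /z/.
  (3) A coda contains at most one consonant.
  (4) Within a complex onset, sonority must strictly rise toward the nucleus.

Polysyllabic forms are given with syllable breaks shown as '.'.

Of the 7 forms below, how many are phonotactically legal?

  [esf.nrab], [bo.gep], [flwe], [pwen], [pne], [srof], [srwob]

[esf.nrab] — violates constraint 3: syllable 1 coda /sf/ has 2 consonants (> 1) → phonotactically illegal
[bo.gep] — violates constraint 2: syllable 2 coda contains /p/, which is not a licensed coda consonant → phonotactically illegal
[flwe] — violates constraint 1: syllable 1 onset /flw/ has 3 consonants (> 2) → phonotactically illegal
[pwen] — violates constraint 2: syllable 1 coda contains /n/, which is not a licensed coda consonant → phonotactically illegal
[pne] — σ1 onset /pn/ (1→3 rises), coda /∅/ ok → phonotactically legal
[srof] — σ1 onset /sr/ (2→4 rises), coda /f/ ok → phonotactically legal
[srwob] — violates constraint 1: syllable 1 onset /srw/ has 3 consonants (> 2) → phonotactically illegal
Phonotactically legal: [pne], [srof] → 2.

2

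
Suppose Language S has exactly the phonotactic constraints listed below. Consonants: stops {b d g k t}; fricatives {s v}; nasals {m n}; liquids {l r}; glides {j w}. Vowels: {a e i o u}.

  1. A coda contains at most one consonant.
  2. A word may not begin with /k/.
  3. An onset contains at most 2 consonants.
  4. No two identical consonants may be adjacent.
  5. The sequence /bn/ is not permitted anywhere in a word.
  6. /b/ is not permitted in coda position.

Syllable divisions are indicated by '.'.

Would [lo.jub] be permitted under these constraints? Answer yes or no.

[lo.jub] — violates constraint 6: syllable 2 coda contains /b/ → not permitted

no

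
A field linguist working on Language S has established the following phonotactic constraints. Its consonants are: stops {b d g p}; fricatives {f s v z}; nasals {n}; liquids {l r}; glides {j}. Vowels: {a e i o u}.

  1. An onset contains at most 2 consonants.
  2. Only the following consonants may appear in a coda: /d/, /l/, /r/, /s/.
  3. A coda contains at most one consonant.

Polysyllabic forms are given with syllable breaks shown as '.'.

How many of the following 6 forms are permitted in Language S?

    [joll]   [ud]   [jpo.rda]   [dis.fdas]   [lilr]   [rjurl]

3

[joll] — violates constraint 3: syllable 1 coda /ll/ has 2 consonants (> 1) → not permitted
[ud] — σ1 onset /∅/, coda /d/ ok → permitted
[jpo.rda] — σ1 onset /jp/ (2C), coda /∅/ ok; σ2 onset /rd/ (2C), coda /∅/ ok → permitted
[dis.fdas] — σ1 onset /d/, coda /s/ ok; σ2 onset /fd/ (2C), coda /s/ ok → permitted
[lilr] — violates constraint 3: syllable 1 coda /lr/ has 2 consonants (> 1) → not permitted
[rjurl] — violates constraint 3: syllable 1 coda /rl/ has 2 consonants (> 1) → not permitted
Permitted: [ud], [jpo.rda], [dis.fdas] → 3.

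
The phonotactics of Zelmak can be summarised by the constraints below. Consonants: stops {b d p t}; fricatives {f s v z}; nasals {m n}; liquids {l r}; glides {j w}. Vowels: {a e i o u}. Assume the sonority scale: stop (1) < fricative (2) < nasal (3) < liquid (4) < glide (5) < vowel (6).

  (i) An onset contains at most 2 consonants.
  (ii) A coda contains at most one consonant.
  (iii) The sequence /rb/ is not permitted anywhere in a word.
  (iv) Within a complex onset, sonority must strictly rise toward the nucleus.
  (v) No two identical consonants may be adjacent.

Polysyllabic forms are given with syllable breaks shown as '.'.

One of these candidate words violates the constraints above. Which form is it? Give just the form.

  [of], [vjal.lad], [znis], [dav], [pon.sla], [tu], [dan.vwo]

[of] — σ1 onset /∅/, coda /f/ ok → licit
[vjal.lad] — violates constraint (v): adjacent identical consonants /ll/ → illicit
[znis] — σ1 onset /zn/ (2→3 rises), coda /s/ ok → licit
[dav] — σ1 onset /d/, coda /v/ ok → licit
[pon.sla] — σ1 onset /p/, coda /n/ ok; σ2 onset /sl/ (2→4 rises), coda /∅/ ok → licit
[tu] — σ1 onset /t/, coda /∅/ ok → licit
[dan.vwo] — σ1 onset /d/, coda /n/ ok; σ2 onset /vw/ (2→5 rises), coda /∅/ ok → licit

[vjal.lad]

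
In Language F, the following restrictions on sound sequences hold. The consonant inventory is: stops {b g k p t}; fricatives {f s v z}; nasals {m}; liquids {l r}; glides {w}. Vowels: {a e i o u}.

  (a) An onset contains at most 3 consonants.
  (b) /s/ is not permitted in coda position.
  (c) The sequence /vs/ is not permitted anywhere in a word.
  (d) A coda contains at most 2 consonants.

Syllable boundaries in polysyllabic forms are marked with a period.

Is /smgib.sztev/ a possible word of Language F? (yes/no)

yes

/smgib.sztev/ — σ1 onset /smg/ (3C), coda /b/ ok; σ2 onset /szt/ (3C), coda /v/ ok → licit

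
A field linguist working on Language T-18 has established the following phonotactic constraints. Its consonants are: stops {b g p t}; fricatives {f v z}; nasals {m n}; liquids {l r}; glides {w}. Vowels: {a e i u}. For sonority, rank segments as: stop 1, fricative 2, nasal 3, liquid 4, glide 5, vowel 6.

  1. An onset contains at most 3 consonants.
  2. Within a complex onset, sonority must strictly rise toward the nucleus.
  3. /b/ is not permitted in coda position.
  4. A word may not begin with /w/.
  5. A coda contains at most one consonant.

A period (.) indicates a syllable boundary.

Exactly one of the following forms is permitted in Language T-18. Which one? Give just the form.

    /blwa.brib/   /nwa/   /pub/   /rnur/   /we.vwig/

/nwa/

/blwa.brib/ — violates constraint 3: syllable 2 coda contains /b/ → not permitted
/nwa/ — σ1 onset /nw/ (3→5 rises), coda /∅/ ok → permitted
/pub/ — violates constraint 3: syllable 1 coda contains /b/ → not permitted
/rnur/ — violates constraint 2: syllable 1 onset /rn/: /r/ (liquid, 4) → /n/ (nasal, 3) does not rise → not permitted
/we.vwig/ — violates constraint 4: word begins with /w/ → not permitted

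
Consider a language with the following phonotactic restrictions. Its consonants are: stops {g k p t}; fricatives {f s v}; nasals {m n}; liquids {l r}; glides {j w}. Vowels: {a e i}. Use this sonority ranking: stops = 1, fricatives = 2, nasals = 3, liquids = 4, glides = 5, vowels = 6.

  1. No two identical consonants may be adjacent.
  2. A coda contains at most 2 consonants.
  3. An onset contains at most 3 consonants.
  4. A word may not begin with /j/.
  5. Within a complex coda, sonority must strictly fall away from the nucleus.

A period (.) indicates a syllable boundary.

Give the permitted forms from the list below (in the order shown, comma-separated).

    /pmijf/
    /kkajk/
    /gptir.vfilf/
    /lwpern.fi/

/pmijf/ — σ1 onset /pm/ (2C), coda /jf/ (5→2 falls) ok → permitted
/kkajk/ — violates constraint 1: adjacent identical consonants /kk/ → not permitted
/gptir.vfilf/ — σ1 onset /gpt/ (3C), coda /r/ ok; σ2 onset /vf/ (2C), coda /lf/ (4→2 falls) ok → permitted
/lwpern.fi/ — σ1 onset /lwp/ (3C), coda /rn/ (4→3 falls) ok; σ2 onset /f/, coda /∅/ ok → permitted

/pmijf/, /gptir.vfilf/, /lwpern.fi/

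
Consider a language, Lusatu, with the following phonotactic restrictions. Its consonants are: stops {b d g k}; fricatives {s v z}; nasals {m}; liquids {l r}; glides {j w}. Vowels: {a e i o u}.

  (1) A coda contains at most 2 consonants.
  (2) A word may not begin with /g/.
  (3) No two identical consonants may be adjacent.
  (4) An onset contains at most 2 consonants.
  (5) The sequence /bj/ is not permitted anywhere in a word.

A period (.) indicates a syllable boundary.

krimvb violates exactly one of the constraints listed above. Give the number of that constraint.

krimvb: syllable 1 coda /mvb/ has 3 consonants (> 2).
This is a violation of constraint 1: "A coda contains at most 2 consonants."
The remaining constraints (2, 3, 4, 5) are satisfied.

1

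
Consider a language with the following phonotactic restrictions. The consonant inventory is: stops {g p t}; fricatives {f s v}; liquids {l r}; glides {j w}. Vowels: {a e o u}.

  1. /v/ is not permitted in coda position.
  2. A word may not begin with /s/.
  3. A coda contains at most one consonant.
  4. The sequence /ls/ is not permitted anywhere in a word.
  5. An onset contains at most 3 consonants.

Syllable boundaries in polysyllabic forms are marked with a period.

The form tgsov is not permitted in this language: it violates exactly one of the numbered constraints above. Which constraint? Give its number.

tgsov: syllable 1 coda contains /v/.
This is a violation of constraint 1: "/v/ is not permitted in coda position."
The remaining constraints (2, 3, 4, 5) are satisfied.

1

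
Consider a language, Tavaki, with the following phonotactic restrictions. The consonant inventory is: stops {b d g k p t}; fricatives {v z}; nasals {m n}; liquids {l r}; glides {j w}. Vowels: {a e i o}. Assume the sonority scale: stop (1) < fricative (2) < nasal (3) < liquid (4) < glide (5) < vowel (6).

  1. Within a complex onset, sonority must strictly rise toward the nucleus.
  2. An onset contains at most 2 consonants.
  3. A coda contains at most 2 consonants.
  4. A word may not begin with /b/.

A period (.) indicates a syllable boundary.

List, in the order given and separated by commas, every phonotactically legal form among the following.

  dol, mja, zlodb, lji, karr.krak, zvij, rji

dol, mja, zlodb, lji, karr.krak, rji

dol — σ1 onset /d/, coda /l/ ok → phonotactically legal
mja — σ1 onset /mj/ (3→5 rises), coda /∅/ ok → phonotactically legal
zlodb — σ1 onset /zl/ (2→4 rises), coda /db/ (2C) ok → phonotactically legal
lji — σ1 onset /lj/ (4→5 rises), coda /∅/ ok → phonotactically legal
karr.krak — σ1 onset /k/, coda /rr/ (2C) ok; σ2 onset /kr/ (1→4 rises), coda /k/ ok → phonotactically legal
zvij — violates constraint 1: syllable 1 onset /zv/: /z/ (fricative, 2) → /v/ (fricative, 2) does not rise → phonotactically illegal
rji — σ1 onset /rj/ (4→5 rises), coda /∅/ ok → phonotactically legal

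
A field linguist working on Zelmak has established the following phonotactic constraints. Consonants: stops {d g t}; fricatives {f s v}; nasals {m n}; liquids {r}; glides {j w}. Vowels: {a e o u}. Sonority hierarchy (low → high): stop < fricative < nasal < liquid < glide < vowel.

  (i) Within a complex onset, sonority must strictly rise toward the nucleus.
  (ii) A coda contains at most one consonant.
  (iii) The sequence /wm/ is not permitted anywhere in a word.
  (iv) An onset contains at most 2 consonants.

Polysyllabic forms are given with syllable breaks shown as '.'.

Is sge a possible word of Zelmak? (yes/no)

no

sge — violates constraint (i): syllable 1 onset /sg/: /s/ (fricative, 2) → /g/ (stop, 1) does not rise → phonotactically illegal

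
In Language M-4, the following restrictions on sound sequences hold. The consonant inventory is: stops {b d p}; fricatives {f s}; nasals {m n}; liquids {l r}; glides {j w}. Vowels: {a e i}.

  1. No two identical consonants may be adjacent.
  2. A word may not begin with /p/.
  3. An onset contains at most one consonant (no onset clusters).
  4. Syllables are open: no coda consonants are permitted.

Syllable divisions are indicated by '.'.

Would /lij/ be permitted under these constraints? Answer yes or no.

no

/lij/ — violates constraint 4: syllable 1 coda /j/ has 1 consonant (> 0) → not permitted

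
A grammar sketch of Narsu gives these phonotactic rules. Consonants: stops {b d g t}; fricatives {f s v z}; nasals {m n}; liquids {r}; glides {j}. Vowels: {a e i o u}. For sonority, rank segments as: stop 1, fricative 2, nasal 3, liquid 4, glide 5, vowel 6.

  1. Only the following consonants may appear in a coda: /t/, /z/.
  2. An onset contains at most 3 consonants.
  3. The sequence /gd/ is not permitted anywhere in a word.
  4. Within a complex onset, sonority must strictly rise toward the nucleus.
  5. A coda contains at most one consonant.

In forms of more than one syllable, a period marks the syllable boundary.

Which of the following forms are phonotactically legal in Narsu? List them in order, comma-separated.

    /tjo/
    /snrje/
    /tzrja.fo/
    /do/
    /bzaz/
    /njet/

/tjo/, /do/, /bzaz/, /njet/

/tjo/ — σ1 onset /tj/ (1→5 rises), coda /∅/ ok → phonotactically legal
/snrje/ — violates constraint 2: syllable 1 onset /snrj/ has 4 consonants (> 3) → phonotactically illegal
/tzrja.fo/ — violates constraint 2: syllable 1 onset /tzrj/ has 4 consonants (> 3) → phonotactically illegal
/do/ — σ1 onset /d/, coda /∅/ ok → phonotactically legal
/bzaz/ — σ1 onset /bz/ (1→2 rises), coda /z/ ok → phonotactically legal
/njet/ — σ1 onset /nj/ (3→5 rises), coda /t/ ok → phonotactically legal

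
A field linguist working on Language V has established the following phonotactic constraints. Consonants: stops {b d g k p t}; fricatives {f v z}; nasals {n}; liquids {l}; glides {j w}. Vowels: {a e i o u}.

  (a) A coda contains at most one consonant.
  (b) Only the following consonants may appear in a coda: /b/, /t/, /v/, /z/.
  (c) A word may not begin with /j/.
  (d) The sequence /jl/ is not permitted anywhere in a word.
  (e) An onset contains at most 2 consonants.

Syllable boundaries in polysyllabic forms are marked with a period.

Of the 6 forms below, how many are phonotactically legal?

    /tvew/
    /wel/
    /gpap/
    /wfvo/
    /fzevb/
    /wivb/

/tvew/ — violates constraint (b): syllable 1 coda contains /w/, which is not a licensed coda consonant → phonotactically illegal
/wel/ — violates constraint (b): syllable 1 coda contains /l/, which is not a licensed coda consonant → phonotactically illegal
/gpap/ — violates constraint (b): syllable 1 coda contains /p/, which is not a licensed coda consonant → phonotactically illegal
/wfvo/ — violates constraint (e): syllable 1 onset /wfv/ has 3 consonants (> 2) → phonotactically illegal
/fzevb/ — violates constraint (a): syllable 1 coda /vb/ has 2 consonants (> 1) → phonotactically illegal
/wivb/ — violates constraint (a): syllable 1 coda /vb/ has 2 consonants (> 1) → phonotactically illegal
No form is phonotactically legal → 0.

0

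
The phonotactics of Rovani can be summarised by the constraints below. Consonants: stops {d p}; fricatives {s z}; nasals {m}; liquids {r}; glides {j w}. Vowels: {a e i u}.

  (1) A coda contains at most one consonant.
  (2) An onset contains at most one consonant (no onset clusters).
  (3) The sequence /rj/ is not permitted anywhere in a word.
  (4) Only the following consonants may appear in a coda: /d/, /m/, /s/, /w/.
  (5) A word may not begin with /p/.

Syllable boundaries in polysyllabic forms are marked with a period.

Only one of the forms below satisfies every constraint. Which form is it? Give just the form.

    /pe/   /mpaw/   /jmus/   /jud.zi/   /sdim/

/pe/ — violates constraint 5: word begins with /p/ → phonotactically illegal
/mpaw/ — violates constraint 2: syllable 1 onset /mp/ has 2 consonants (> 1) → phonotactically illegal
/jmus/ — violates constraint 2: syllable 1 onset /jm/ has 2 consonants (> 1) → phonotactically illegal
/jud.zi/ — σ1 onset /j/, coda /d/ ok; σ2 onset /z/, coda /∅/ ok → phonotactically legal
/sdim/ — violates constraint 2: syllable 1 onset /sd/ has 2 consonants (> 1) → phonotactically illegal

/jud.zi/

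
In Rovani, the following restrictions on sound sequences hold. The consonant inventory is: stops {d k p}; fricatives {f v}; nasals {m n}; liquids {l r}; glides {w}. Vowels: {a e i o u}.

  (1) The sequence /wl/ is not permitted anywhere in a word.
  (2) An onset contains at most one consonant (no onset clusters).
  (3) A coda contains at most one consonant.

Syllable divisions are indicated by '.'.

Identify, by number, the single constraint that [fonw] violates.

3

[fonw]: syllable 1 coda /nw/ has 2 consonants (> 1).
This is a violation of constraint 3: "A coda contains at most one consonant."
The remaining constraints (1, 2) are satisfied.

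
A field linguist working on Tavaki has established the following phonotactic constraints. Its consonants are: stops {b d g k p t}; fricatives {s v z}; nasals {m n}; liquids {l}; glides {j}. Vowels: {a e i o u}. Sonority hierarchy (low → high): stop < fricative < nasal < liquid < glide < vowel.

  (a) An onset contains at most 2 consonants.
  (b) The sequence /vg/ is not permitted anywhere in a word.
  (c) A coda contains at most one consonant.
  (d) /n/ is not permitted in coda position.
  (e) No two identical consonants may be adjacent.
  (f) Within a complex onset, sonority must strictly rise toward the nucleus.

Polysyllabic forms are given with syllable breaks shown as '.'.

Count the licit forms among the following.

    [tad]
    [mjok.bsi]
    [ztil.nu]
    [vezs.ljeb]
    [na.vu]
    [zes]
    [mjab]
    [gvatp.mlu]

[tad] — σ1 onset /t/, coda /d/ ok → licit
[mjok.bsi] — σ1 onset /mj/ (3→5 rises), coda /k/ ok; σ2 onset /bs/ (1→2 rises), coda /∅/ ok → licit
[ztil.nu] — violates constraint (f): syllable 1 onset /zt/: /z/ (fricative, 2) → /t/ (stop, 1) does not rise → illicit
[vezs.ljeb] — violates constraint (c): syllable 1 coda /zs/ has 2 consonants (> 1) → illicit
[na.vu] — σ1 onset /n/, coda /∅/ ok; σ2 onset /v/, coda /∅/ ok → licit
[zes] — σ1 onset /z/, coda /s/ ok → licit
[mjab] — σ1 onset /mj/ (3→5 rises), coda /b/ ok → licit
[gvatp.mlu] — violates constraint (c): syllable 1 coda /tp/ has 2 consonants (> 1) → illicit
Licit: [tad], [mjok.bsi], [na.vu], [zes], [mjab] → 5.

5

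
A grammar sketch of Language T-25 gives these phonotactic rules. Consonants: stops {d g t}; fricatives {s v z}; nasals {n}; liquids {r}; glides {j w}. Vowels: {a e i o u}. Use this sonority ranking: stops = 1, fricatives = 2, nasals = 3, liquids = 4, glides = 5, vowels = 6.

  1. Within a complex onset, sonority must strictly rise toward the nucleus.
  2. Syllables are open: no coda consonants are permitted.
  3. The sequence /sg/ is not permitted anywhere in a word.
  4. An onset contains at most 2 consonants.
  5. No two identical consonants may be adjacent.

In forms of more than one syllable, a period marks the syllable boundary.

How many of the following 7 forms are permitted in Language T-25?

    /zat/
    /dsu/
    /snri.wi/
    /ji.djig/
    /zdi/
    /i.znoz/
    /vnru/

1

/zat/ — violates constraint 2: syllable 1 coda /t/ has 1 consonant (> 0) → not permitted
/dsu/ — σ1 onset /ds/ (1→2 rises), coda /∅/ ok → permitted
/snri.wi/ — violates constraint 4: syllable 1 onset /snr/ has 3 consonants (> 2) → not permitted
/ji.djig/ — violates constraint 2: syllable 2 coda /g/ has 1 consonant (> 0) → not permitted
/zdi/ — violates constraint 1: syllable 1 onset /zd/: /z/ (fricative, 2) → /d/ (stop, 1) does not rise → not permitted
/i.znoz/ — violates constraint 2: syllable 2 coda /z/ has 1 consonant (> 0) → not permitted
/vnru/ — violates constraint 4: syllable 1 onset /vnr/ has 3 consonants (> 2) → not permitted
Permitted: /dsu/ → 1.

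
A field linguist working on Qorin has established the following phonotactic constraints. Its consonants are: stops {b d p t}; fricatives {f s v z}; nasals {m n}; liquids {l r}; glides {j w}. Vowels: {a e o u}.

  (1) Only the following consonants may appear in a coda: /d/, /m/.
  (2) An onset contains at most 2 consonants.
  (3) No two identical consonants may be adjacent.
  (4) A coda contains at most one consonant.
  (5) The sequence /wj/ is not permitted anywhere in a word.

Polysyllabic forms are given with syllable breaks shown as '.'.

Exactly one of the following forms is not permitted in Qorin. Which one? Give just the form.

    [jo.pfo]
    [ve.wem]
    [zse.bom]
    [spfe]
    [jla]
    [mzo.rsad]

[spfe]

[jo.pfo] — σ1 onset /j/, coda /∅/ ok; σ2 onset /pf/ (2C), coda /∅/ ok → permitted
[ve.wem] — σ1 onset /v/, coda /∅/ ok; σ2 onset /w/, coda /m/ ok → permitted
[zse.bom] — σ1 onset /zs/ (2C), coda /∅/ ok; σ2 onset /b/, coda /m/ ok → permitted
[spfe] — violates constraint 2: syllable 1 onset /spf/ has 3 consonants (> 2) → not permitted
[jla] — σ1 onset /jl/ (2C), coda /∅/ ok → permitted
[mzo.rsad] — σ1 onset /mz/ (2C), coda /∅/ ok; σ2 onset /rs/ (2C), coda /d/ ok → permitted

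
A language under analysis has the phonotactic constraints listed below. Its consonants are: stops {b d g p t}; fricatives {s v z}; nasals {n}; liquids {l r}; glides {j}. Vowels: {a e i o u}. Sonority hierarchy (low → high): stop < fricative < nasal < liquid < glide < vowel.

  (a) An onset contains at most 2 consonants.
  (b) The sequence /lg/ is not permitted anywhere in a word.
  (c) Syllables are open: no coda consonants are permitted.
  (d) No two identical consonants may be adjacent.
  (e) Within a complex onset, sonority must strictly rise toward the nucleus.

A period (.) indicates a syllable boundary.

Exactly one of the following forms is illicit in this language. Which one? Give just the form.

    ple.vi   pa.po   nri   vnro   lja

ple.vi — σ1 onset /pl/ (1→4 rises), coda /∅/ ok; σ2 onset /v/, coda /∅/ ok → licit
pa.po — σ1 onset /p/, coda /∅/ ok; σ2 onset /p/, coda /∅/ ok → licit
nri — σ1 onset /nr/ (3→4 rises), coda /∅/ ok → licit
vnro — violates constraint (a): syllable 1 onset /vnr/ has 3 consonants (> 2) → illicit
lja — σ1 onset /lj/ (4→5 rises), coda /∅/ ok → licit

vnro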